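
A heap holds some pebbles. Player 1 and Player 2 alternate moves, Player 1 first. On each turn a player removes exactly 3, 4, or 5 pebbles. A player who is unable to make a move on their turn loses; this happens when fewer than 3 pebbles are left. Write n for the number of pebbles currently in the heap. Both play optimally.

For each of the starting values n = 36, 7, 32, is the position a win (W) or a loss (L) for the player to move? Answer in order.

Build the W/L table. Terminal = L. A non-terminal position is W if it has a move to some L; otherwise it is L.
n=0: no move → L
n=1: no move → L
n=2: no move → L
n=3: W (go to 0, an L position)
n=4: W (go to 1, an L position)
n=5: W (go to 2, an L position)
n=6: W (go to 2, an L position)
n=7: W (go to 2, an L position)
n=8: L (options 5(W), 4(W), 3(W) are all W)
n=9: L (options 6(W), 5(W), 4(W) are all W)
n=10: L (options 7(W), 6(W), 5(W) are all W)
n=11: W (go to 8, an L position)
n=12: W (go to 9, an L position)
n=13: W (go to 10, an L position)
n=14: W (go to 10, an L position)
n=15: W (go to 10, an L position)
n=16: L (options 13(W), 12(W), 11(W) are all W)
n=17: L (options 14(W), 13(W), 12(W) are all W)
n=18: L (options 15(W), 14(W), 13(W) are all W)
n=19: W (go to 16, an L position)
n=20: W (go to 17, an L position)
n=21: W (go to 18, an L position)
n=22: W (go to 18, an L position)
n=23: W (go to 18, an L position)
n=24: L (options 21(W), 20(W), 19(W) are all W)
n=25: L (options 22(W), 21(W), 20(W) are all W)
n=26: L (options 23(W), 22(W), 21(W) are all W)
n=27: W (go to 24, an L position)
n=28: W (go to 25, an L position)
n=29: W (go to 26, an L position)
n=30: W (go to 26, an L position)
n=31: W (go to 26, an L position)
n=32: L (options 29(W), 28(W), 27(W) are all W)
n=33: L (options 30(W), 29(W), 28(W) are all W)
n=34: L (options 31(W), 30(W), 29(W) are all W)
n=35: W (go to 32, an L position)
n=36: W (go to 33, an L position)

36: W, 7: W, 32: L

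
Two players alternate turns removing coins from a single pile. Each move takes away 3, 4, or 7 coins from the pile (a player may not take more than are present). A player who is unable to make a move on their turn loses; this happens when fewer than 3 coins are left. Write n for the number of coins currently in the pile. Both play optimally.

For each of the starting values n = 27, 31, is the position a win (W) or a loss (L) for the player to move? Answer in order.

27: W, 31: L

Compute win/loss labels from the base case upward. A position with no move is L. Any other position is W if it can reach an L in one move, else L.
n=0: no move → L
n=1: no move → L
n=2: no move → L
n=3: reaches L-position 0 → W
n=4: reaches L-position 1 → W
n=5: reaches L-position 2 → W
n=6: reaches L-position 2 → W
n=7: reaches L-position 0 → W
n=8: reaches L-position 1 → W
n=9: reaches L-position 2 → W
n=10: only reaches 7(W), 6(W), 3(W), all W → L
n=11: only reaches 8(W), 7(W), 4(W), all W → L
n=12: only reaches 9(W), 8(W), 5(W), all W → L
n=13: reaches L-position 10 → W
n=14: reaches L-position 11 → W
n=15: reaches L-position 12 → W
n=16: reaches L-position 12 → W
n=17: reaches L-position 10 → W
n=18: reaches L-position 11 → W
n=19: reaches L-position 12 → W
n=20: only reaches 17(W), 16(W), 13(W), all W → L
n=21: only reaches 18(W), 17(W), 14(W), all W → L
n=22: only reaches 19(W), 18(W), 15(W), all W → L
n=23: reaches L-position 20 → W
n=24: reaches L-position 21 → W
n=25: reaches L-position 22 → W
n=26: reaches L-position 22 → W
n=27: reaches L-position 20 → W
n=28: reaches L-position 21 → W
n=29: reaches L-position 22 → W
n=30: only reaches 27(W), 26(W), 23(W), all W → L
n=31: only reaches 28(W), 27(W), 24(W), all W → L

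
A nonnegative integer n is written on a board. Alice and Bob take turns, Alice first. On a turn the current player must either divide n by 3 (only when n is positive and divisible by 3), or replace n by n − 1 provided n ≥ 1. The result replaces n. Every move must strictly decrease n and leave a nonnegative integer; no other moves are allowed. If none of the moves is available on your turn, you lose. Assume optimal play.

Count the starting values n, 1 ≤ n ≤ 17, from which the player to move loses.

Compute win/loss labels from the base case upward. A position with no move is L. Any other position is W if it can reach an L in one move, else L.
n=0: no move → L
n=1: →0(L), so W
n=2: →1(W) only, which is W, so L
n=3: →2(L), so W
n=4: →3(W) only, which is W, so L
n=5: →4(L), so W
n=6: →2(L), so W
n=7: →6(W) only, which is W, so L
n=8: →7(L), so W
n=9: →3(W), 8(W) — all W, so L
n=10: →9(L), so W
n=11: →10(W) only, which is W, so L
n=12: →4(L), so W
n=13: →12(W) only, which is W, so L
n=14: →13(L), so W
n=15: →5(W), 14(W) — all W, so L
n=16: →15(L), so W
n=17: →16(W) only, which is W, so L
L entries with 1 ≤ n ≤ 17 (n=0 is outside the asked range and is not counted): n = 2, 4, 7, 9, 11, 13, 15, 17; that makes 8.

8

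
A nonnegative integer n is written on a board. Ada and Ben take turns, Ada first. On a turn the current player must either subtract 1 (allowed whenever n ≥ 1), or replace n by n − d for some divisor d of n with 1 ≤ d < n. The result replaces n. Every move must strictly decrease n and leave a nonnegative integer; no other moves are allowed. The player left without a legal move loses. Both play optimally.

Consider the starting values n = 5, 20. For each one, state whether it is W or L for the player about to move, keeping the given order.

Use the standard recursion: the mover loses at a terminal position; elsewhere, the mover wins exactly when some move hands the opponent an L position.
n=0: no move → L
n=1: reaches L-position 0 → W
n=2: only reaches 1(W), which is W → L
n=3: reaches L-position 2 → W
n=4: reaches L-position 2 → W
n=5: only reaches 4(W), which is W → L
n=6: reaches L-position 5 → W
n=7: only reaches 6(W), which is W → L
n=8: reaches L-position 7 → W
n=9: only reaches 6(W), 8(W), all W → L
n=10: reaches L-position 5 → W
n=11: only reaches 10(W), which is W → L
n=12: reaches L-position 9 → W
n=13: only reaches 12(W), which is W → L
n=14: reaches L-position 7 → W
n=15: only reaches 10(W), 12(W), 14(W), all W → L
n=16: reaches L-position 15 → W
n=17: only reaches 16(W), which is W → L
n=18: reaches L-position 9 → W
n=19: only reaches 18(W), which is W → L
n=20: reaches L-position 15 → W

5: L, 20: W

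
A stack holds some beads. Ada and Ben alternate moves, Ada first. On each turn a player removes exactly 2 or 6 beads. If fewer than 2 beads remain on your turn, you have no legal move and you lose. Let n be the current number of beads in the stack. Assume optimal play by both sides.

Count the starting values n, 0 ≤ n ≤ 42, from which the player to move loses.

22

Label each position W (a win for the player to move) or L (a loss). A position with no legal move is L; any other position is W exactly when some move reaches an L, and L when every move reaches a W.
n=0: no move → L
n=1: no move → L
n=2: W (go to 0, an L position)
n=3: W (go to 1, an L position)
n=4: L (sole option 2(W) is W)
n=5: L (sole option 3(W) is W)
n=6: W (go to 4, an L position)
n=7: W (go to 5, an L position)
n=8: L (options 6(W), 2(W) are all W)
n=9: L (options 7(W), 3(W) are all W)
n=10: W (go to 8, an L position)
n=11: W (go to 9, an L position)
n=12: L (options 10(W), 6(W) are all W)
n=13: L (options 11(W), 7(W) are all W)
n=14: W (go to 12, an L position)
n=15: W (go to 13, an L position)
n=16: L (options 14(W), 10(W) are all W)
n=17: L (options 15(W), 11(W) are all W)
n=18: W (go to 16, an L position)
n=19: W (go to 17, an L position)
n=20: L (options 18(W), 14(W) are all W)
n=21: L (options 19(W), 15(W) are all W)
n=22: W (go to 20, an L position)
n=23: W (go to 21, an L position)
n=24: L (options 22(W), 18(W) are all W)
n=25: L (options 23(W), 19(W) are all W)
n=26: W (go to 24, an L position)
n=27: W (go to 25, an L position)
n=28: L (options 26(W), 22(W) are all W)
n=29: L (options 27(W), 23(W) are all W)
n=30: W (go to 28, an L position)
n=31: W (go to 29, an L position)
n=32: L (options 30(W), 26(W) are all W)
n=33: L (options 31(W), 27(W) are all W)
n=34: W (go to 32, an L position)
n=35: W (go to 33, an L position)
n=36: L (options 34(W), 30(W) are all W)
n=37: L (options 35(W), 31(W) are all W)
n=38: W (go to 36, an L position)
n=39: W (go to 37, an L position)
n=40: L (options 38(W), 34(W) are all W)
n=41: L (options 39(W), 35(W) are all W)
n=42: W (go to 40, an L position)
L entries with 0 ≤ n ≤ 42: n = 0, 1, 4, 5, 8, 9, 12, 13, 16, 17, 20, 21, 24, 25, 28, 29, 32, 33, 36, 37, 40, 41; that makes 22.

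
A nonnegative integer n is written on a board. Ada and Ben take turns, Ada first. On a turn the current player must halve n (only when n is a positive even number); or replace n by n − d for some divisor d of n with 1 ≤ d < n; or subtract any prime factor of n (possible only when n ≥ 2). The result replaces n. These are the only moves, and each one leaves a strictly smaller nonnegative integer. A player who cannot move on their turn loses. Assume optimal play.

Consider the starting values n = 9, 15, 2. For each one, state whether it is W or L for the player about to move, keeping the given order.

Use the standard recursion: the mover loses at a terminal position; elsewhere, the mover wins exactly when some move hands the opponent an L position.
n=0: no move → L
n=1: no move → L
n=2: reaches L-position 0 → W
n=3: reaches L-position 0 → W
n=4: only reaches 2(W), 3(W), all W → L
n=5: reaches L-position 0 → W
n=6: reaches L-position 4 → W
n=7: reaches L-position 0 → W
n=8: reaches L-position 4 → W
n=9: only reaches 6(W), 8(W), all W → L
n=10: reaches L-position 9 → W
n=11: reaches L-position 0 → W
n=12: reaches L-position 9 → W
n=13: reaches L-position 0 → W
n=14: only reaches 7(W), 12(W), 13(W), all W → L
n=15: reaches L-position 14 → W

9: L, 15: W, 2: W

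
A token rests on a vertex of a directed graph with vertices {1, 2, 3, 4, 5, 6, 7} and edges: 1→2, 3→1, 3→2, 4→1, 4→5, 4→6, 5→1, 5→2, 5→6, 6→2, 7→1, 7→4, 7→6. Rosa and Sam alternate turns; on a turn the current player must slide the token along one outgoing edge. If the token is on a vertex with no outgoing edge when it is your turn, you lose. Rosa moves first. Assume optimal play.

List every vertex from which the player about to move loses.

2, 4

Positions with no move are L. A position that does have a move is losing for the player to move precisely when every available move leads to a winning position for the opponent. Fill in the labels:
Every edge goes from a vertex to one that appears earlier in the order 2, 6, 1, 5, 4, 3, 7, so processing vertices in that order labels each vertex after all of its successors.
2: no outgoing edge → L
6: W (go to 2, an L position)
1: W (go to 2, an L position)
5: W (go to 2, an L position)
4: L (options 5(W), 1(W), 6(W) are all W)
3: W (go to 2, an L position)
7: W (go to 4, an L position)
Reading off the rows marked L gives the requested list; there are 2 such vertices.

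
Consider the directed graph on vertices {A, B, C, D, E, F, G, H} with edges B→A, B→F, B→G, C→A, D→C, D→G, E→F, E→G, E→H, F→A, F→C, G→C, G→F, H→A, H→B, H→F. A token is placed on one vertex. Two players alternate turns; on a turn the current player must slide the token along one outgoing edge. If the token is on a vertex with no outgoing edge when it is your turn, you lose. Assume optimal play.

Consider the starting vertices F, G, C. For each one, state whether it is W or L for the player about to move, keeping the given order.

F: W, G: L, C: W

Positions with no move are L. A position that does have a move is losing for the player to move precisely when every available move leads to a winning position for the opponent. Fill in the labels:
Every edge goes from a vertex to one that appears earlier in the order A, C, F, G, B, H, D, E, so processing vertices in that order labels each vertex after all of its successors.
A: no outgoing edge → L
C: W (go to A, an L position)
F: W (go to A, an L position)
G: L (options F(W), C(W) are all W)
B: W (go to G, an L position)
H: W (go to A, an L position)
D: W (go to G, an L position)
E: W (go to G, an L position)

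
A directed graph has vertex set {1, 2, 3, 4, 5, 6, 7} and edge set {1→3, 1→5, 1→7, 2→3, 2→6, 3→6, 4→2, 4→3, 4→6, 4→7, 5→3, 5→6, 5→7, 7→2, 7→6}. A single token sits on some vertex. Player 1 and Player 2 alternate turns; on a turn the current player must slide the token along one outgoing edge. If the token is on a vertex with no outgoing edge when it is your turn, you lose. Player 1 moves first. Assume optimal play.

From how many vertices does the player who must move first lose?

2

Compute win/loss labels from the base case upward. A position with no move is L. Any other position is W if it can reach an L in one move, else L.
Every edge goes from a vertex to one that appears earlier in the order 6, 3, 2, 7, 5, 1, 4, so processing vertices in that order labels each vertex after all of its successors.
6: no outgoing edge → L
3: W (go to 6, an L position)
2: W (go to 6, an L position)
7: W (go to 6, an L position)
5: W (go to 6, an L position)
1: L (options 5(W), 7(W), 3(W) are all W)
4: W (go to 6, an L position)
The L vertices are 1, 6; that is 2 in all.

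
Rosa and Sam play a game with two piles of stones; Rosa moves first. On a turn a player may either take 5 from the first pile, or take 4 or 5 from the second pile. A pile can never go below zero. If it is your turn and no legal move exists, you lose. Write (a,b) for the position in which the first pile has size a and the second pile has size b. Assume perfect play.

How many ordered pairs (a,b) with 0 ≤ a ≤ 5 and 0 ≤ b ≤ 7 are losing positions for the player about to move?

Work bottom-up. With no move the player to move loses. Otherwise the position is W if at least one move leads to an L position for the opponent, and L if every move leads to a W.
Every move lowers a or b (never raises either), so fill the grid row by row in increasing a, and left to right within a row: each cell's successors are then already labelled.
      b=0  b=1  b=2  b=3  b=4  b=5  b=6  b=7
a=0:    L    L    L    L    W    W    W    W
a=1:    L    L    L    L    W    W    W    W
a=2:    L    L    L    L    W    W    W    W
a=3:    L    L    L    L    W    W    W    W
a=4:    L    L    L    L    W    W    W    W
a=5:    W    W    W    W    L    L    L    L
Cells with no legal move (terminal, hence L): (0,0), (0,1), (0,2), (0,3), (1,0), (1,1), (1,2), (1,3), (2,0), (2,1), (2,2), (2,3), (3,0), (3,1), (3,2), (3,3), (4,0), (4,1), (4,2), (4,3).
The remaining L cells, each justified by listing all of its moves:
(5,4): only reaches (0,4)(W), (5,0)(W), all W → L
(5,5): only reaches (0,5)(W), (5,1)(W), (5,0)(W), all W → L
(5,6): only reaches (0,6)(W), (5,2)(W), (5,1)(W), all W → L
(5,7): only reaches (0,7)(W), (5,3)(W), (5,2)(W), all W → L
Every other cell has at least one move into one of the L cells above, so it is W.
L cells per row: a=0: 4, a=1: 4, a=2: 4, a=3: 4, a=4: 4, a=5: 4; total 24.

24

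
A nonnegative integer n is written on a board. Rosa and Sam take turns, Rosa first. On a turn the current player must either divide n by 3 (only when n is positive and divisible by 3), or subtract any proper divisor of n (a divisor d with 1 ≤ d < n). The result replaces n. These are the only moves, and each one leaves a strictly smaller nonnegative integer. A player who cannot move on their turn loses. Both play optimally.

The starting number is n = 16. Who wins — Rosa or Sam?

Rosa wins.

Compute win/loss labels from the base case upward. A position with no move is L. Any other position is W if it can reach an L in one move, else L.
n=0: no move → L
n=1: no move → L
n=2: can move to 1, which is L ⇒ W
n=3: can move to 1, which is L ⇒ W
n=4: moves to 2(W), 3(W); every one is W ⇒ L
n=5: can move to 4, which is L ⇒ W
n=6: can move to 4, which is L ⇒ W
n=7: the only move is to 6(W), a W ⇒ L
n=8: can move to 4, which is L ⇒ W
n=9: moves to 3(W), 6(W), 8(W); every one is W ⇒ L
n=10: can move to 9, which is L ⇒ W
n=11: the only move is to 10(W), a W ⇒ L
n=12: can move to 4, which is L ⇒ W
n=13: the only move is to 12(W), a W ⇒ L
n=14: can move to 7, which is L ⇒ W
n=15: moves to 5(W), 10(W), 12(W), 14(W); every one is W ⇒ L
n=16: can move to 15, which is L ⇒ W
From 16 Rosa can move to 15, reaching an L position.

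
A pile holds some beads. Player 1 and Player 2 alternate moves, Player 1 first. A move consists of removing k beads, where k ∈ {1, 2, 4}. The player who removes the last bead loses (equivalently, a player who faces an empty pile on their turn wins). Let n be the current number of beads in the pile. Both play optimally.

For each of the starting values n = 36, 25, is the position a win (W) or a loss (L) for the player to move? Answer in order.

Classify positions by backward induction: terminal positions (no move available) are W. From any other position, the mover wins iff some move reaches an L.
n=0: no move; the opponent has just taken the last bead and therefore loses → W
n=1: L (sole option 0(W) is W)
n=2: W (go to 1, an L position)
n=3: W (go to 1, an L position)
n=4: L (options 3(W), 2(W), 0(W) are all W)
n=5: W (go to 4, an L position)
n=6: W (go to 4, an L position)
n=7: L (options 6(W), 5(W), 3(W) are all W)
n=8: W (go to 7, an L position)
n=9: W (go to 7, an L position)
n=10: L (options 9(W), 8(W), 6(W) are all W)
n=11: W (go to 10, an L position)
n=12: W (go to 10, an L position)
n=13: L (options 12(W), 11(W), 9(W) are all W)
n=14: W (go to 13, an L position)
n=15: W (go to 13, an L position)
n=16: L (options 15(W), 14(W), 12(W) are all W)
n=17: W (go to 16, an L position)
n=18: W (go to 16, an L position)
n=19: L (options 18(W), 17(W), 15(W) are all W)
n=20: W (go to 19, an L position)
n=21: W (go to 19, an L position)
n=22: L (options 21(W), 20(W), 18(W) are all W)
n=23: W (go to 22, an L position)
n=24: W (go to 22, an L position)
n=25: L (options 24(W), 23(W), 21(W) are all W)
n=26: W (go to 25, an L position)
n=27: W (go to 25, an L position)
n=28: L (options 27(W), 26(W), 24(W) are all W)
n=29: W (go to 28, an L position)
n=30: W (go to 28, an L position)
n=31: L (options 30(W), 29(W), 27(W) are all W)
n=32: W (go to 31, an L position)
n=33: W (go to 31, an L position)
n=34: L (options 33(W), 32(W), 30(W) are all W)
n=35: W (go to 34, an L position)
n=36: W (go to 34, an L position)

36: W, 25: L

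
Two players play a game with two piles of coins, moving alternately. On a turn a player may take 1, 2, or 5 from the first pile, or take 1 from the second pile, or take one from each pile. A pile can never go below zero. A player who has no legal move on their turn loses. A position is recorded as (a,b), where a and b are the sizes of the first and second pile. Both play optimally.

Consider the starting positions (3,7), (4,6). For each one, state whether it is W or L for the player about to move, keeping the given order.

(3,7): W, (4,6): L

Label each position W (a win for the player to move) or L (a loss). A position with no legal move is L; any other position is W exactly when some move reaches an L, and L when every move reaches a W.
No move ever increases a pile, so every position that can arise here has a ≤ 4 and b ≤ 7; it is enough to label the cells with 0 ≤ a ≤ 4 and 0 ≤ b ≤ 7.
Every move lowers a or b (never raises either), so fill the grid row by row in increasing a, and left to right within a row: each cell's successors are then already labelled.
      b=0  b=1  b=2  b=3  b=4  b=5  b=6  b=7
a=0:    L    W    L    W    L    W    L    W
a=1:    W    W    W    W    W    W    W    W
a=2:    W    L    W    L    W    L    W    L
a=3:    L    W    W    W    W    W    W    W
a=4:    W    W    L    W    L    W    L    W
Cells with no legal move (terminal, hence L): (0,0).
The remaining L cells, each justified by listing all of its moves:
(0,2): →(0,1)(W) only, which is W, so L
(0,4): →(0,3)(W) only, which is W, so L
(0,6): →(0,5)(W) only, which is W, so L
(2,1): →(1,1)(W), (0,1)(W), (2,0)(W), (1,0)(W) — all W, so L
(2,3): →(1,3)(W), (0,3)(W), (2,2)(W), (1,2)(W) — all W, so L
(2,5): →(1,5)(W), (0,5)(W), (2,4)(W), (1,4)(W) — all W, so L
(2,7): →(1,7)(W), (0,7)(W), (2,6)(W), (1,6)(W) — all W, so L
(3,0): →(2,0)(W), (1,0)(W) — all W, so L
(4,2): →(3,2)(W), (2,2)(W), (4,1)(W), (3,1)(W) — all W, so L
(4,4): →(3,4)(W), (2,4)(W), (4,3)(W), (3,3)(W) — all W, so L
(4,6): →(3,6)(W), (2,6)(W), (4,5)(W), (3,5)(W) — all W, so L
Every other cell has at least one move into one of the L cells above, so it is W.
(3,7): the move to (2,7) reaches an L cell, so W
(4,6): one of the L cells justified above, so L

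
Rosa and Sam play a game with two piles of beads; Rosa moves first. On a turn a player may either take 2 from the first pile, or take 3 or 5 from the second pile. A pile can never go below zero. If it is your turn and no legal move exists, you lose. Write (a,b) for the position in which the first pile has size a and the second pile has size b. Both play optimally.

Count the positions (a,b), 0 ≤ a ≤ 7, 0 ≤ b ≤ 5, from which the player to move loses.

Label each position W (a win for the player to move) or L (a loss). A position with no legal move is L; any other position is W exactly when some move reaches an L, and L when every move reaches a W.
Every move lowers a or b (never raises either), so fill the grid row by row in increasing a, and left to right within a row: each cell's successors are then already labelled.
      b=0  b=1  b=2  b=3  b=4  b=5
a=0:    L    L    L    W    W    W
a=1:    L    L    L    W    W    W
a=2:    W    W    W    L    L    L
a=3:    W    W    W    L    L    L
a=4:    L    L    L    W    W    W
a=5:    L    L    L    W    W    W
a=6:    W    W    W    L    L    L
a=7:    W    W    W    L    L    L
Cells with no legal move (terminal, hence L): (0,0), (0,1), (0,2), (1,0), (1,1), (1,2).
The remaining L cells, each justified by listing all of its moves:
(2,3): →(0,3)(W), (2,0)(W) — all W, so L
(2,4): →(0,4)(W), (2,1)(W) — all W, so L
(2,5): →(0,5)(W), (2,2)(W), (2,0)(W) — all W, so L
(3,3): →(1,3)(W), (3,0)(W) — all W, so L
(3,4): →(1,4)(W), (3,1)(W) — all W, so L
(3,5): →(1,5)(W), (3,2)(W), (3,0)(W) — all W, so L
(4,0): →(2,0)(W) only, which is W, so L
(4,1): →(2,1)(W) only, which is W, so L
(4,2): →(2,2)(W) only, which is W, so L
(5,0): →(3,0)(W) only, which is W, so L
(5,1): →(3,1)(W) only, which is W, so L
(5,2): →(3,2)(W) only, which is W, so L
(6,3): →(4,3)(W), (6,0)(W) — all W, so L
(6,4): →(4,4)(W), (6,1)(W) — all W, so L
(6,5): →(4,5)(W), (6,2)(W), (6,0)(W) — all W, so L
(7,3): →(5,3)(W), (7,0)(W) — all W, so L
(7,4): →(5,4)(W), (7,1)(W) — all W, so L
(7,5): →(5,5)(W), (7,2)(W), (7,0)(W) — all W, so L
Every other cell has at least one move into one of the L cells above, so it is W.
L cells per row: a=0: 3, a=1: 3, a=2: 3, a=3: 3, a=4: 3, a=5: 3, a=6: 3, a=7: 3; total 24.

24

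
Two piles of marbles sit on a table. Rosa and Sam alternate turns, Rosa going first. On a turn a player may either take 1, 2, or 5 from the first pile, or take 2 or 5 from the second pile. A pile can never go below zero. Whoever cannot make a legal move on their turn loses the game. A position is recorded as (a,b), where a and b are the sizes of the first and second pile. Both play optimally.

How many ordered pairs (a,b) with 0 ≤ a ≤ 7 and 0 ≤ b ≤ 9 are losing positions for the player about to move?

29

Work bottom-up. With no move the player to move loses. Otherwise the position is W if at least one move leads to an L position for the opponent, and L if every move leads to a W.
Every move lowers a or b (never raises either), so fill the grid row by row in increasing a, and left to right within a row: each cell's successors are then already labelled.
      b=0  b=1  b=2  b=3  b=4  b=5  b=6  b=7  b=8  b=9
a=0:    L    L    W    W    L    W    W    L    L    W
a=1:    W    W    L    L    W    W    L    W    W    L
a=2:    W    W    W    W    W    L    W    W    W    W
a=3:    L    L    W    W    L    W    W    L    L    W
a=4:    W    W    L    L    W    W    L    W    W    L
a=5:    W    W    W    W    W    L    W    W    W    W
a=6:    L    L    W    W    L    W    W    L    L    W
a=7:    W    W    L    L    W    W    L    W    W    L
Cells with no legal move (terminal, hence L): (0,0), (0,1).
The remaining L cells, each justified by listing all of its moves:
(0,4): →(0,2)(W) only, which is W, so L
(0,7): →(0,5)(W), (0,2)(W) — all W, so L
(0,8): →(0,6)(W), (0,3)(W) — all W, so L
(1,2): →(0,2)(W), (1,0)(W) — all W, so L
(1,3): →(0,3)(W), (1,1)(W) — all W, so L
(1,6): →(0,6)(W), (1,4)(W), (1,1)(W) — all W, so L
(1,9): →(0,9)(W), (1,7)(W), (1,4)(W) — all W, so L
(2,5): →(1,5)(W), (0,5)(W), (2,3)(W), (2,0)(W) — all W, so L
(3,0): →(2,0)(W), (1,0)(W) — all W, so L
(3,1): →(2,1)(W), (1,1)(W) — all W, so L
(3,4): →(2,4)(W), (1,4)(W), (3,2)(W) — all W, so L
(3,7): →(2,7)(W), (1,7)(W), (3,5)(W), (3,2)(W) — all W, so L
(3,8): →(2,8)(W), (1,8)(W), (3,6)(W), (3,3)(W) — all W, so L
(4,2): →(3,2)(W), (2,2)(W), (4,0)(W) — all W, so L
(4,3): →(3,3)(W), (2,3)(W), (4,1)(W) — all W, so L
(4,6): →(3,6)(W), (2,6)(W), (4,4)(W), (4,1)(W) — all W, so L
(4,9): →(3,9)(W), (2,9)(W), (4,7)(W), (4,4)(W) — all W, so L
(5,5): →(4,5)(W), (3,5)(W), (0,5)(W), (5,3)(W), (5,0)(W) — all W, so L
(6,0): →(5,0)(W), (4,0)(W), (1,0)(W) — all W, so L
(6,1): →(5,1)(W), (4,1)(W), (1,1)(W) — all W, so L
(6,4): →(5,4)(W), (4,4)(W), (1,4)(W), (6,2)(W) — all W, so L
(6,7): →(5,7)(W), (4,7)(W), (1,7)(W), (6,5)(W), (6,2)(W) — all W, so L
(6,8): →(5,8)(W), (4,8)(W), (1,8)(W), (6,6)(W), (6,3)(W) — all W, so L
(7,2): →(6,2)(W), (5,2)(W), (2,2)(W), (7,0)(W) — all W, so L
(7,3): →(6,3)(W), (5,3)(W), (2,3)(W), (7,1)(W) — all W, so L
(7,6): →(6,6)(W), (5,6)(W), (2,6)(W), (7,4)(W), (7,1)(W) — all W, so L
(7,9): →(6,9)(W), (5,9)(W), (2,9)(W), (7,7)(W), (7,4)(W) — all W, so L
Every other cell has at least one move into one of the L cells above, so it is W.
L cells per row: a=0: 5, a=1: 4, a=2: 1, a=3: 5, a=4: 4, a=5: 1, a=6: 5, a=7: 4; total 29.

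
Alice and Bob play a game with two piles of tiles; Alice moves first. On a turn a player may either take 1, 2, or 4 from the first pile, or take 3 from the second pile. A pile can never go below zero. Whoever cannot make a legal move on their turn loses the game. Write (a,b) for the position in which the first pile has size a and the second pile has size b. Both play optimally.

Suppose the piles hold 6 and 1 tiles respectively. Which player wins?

Classify positions by backward induction: terminal positions (no move available) are L. From any other position, the mover wins iff some move reaches an L.
No move ever increases a pile, so every position that can arise here has a ≤ 6 and b ≤ 1; it is enough to label the cells with 0 ≤ a ≤ 6 and 0 ≤ b ≤ 1.
Every move lowers a or b (never raises either), so fill the grid row by row in increasing a, and left to right within a row: each cell's successors are then already labelled.
      b=0  b=1
a=0:    L    L
a=1:    W    W
a=2:    W    W
a=3:    L    L
a=4:    W    W
a=5:    W    W
a=6:    L    L
Cells with no legal move (terminal, hence L): (0,0), (0,1).
The remaining L cells, each justified by listing all of its moves:
(3,0): only reaches (2,0)(W), (1,0)(W), all W → L
(3,1): only reaches (2,1)(W), (1,1)(W), all W → L
(6,0): only reaches (5,0)(W), (4,0)(W), (2,0)(W), all W → L
(6,1): only reaches (5,1)(W), (4,1)(W), (2,1)(W), all W → L
Every other cell has at least one move into one of the L cells above, so it is W.
Every move from (6,1) reaches a W position, so the mover loses.

Bob wins.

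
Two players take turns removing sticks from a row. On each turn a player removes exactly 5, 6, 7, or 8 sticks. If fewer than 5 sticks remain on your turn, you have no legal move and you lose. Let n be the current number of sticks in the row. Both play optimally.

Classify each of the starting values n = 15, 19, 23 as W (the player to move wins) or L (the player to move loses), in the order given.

15: L, 19: W, 23: W

Use the standard recursion: the mover loses at a terminal position; elsewhere, the mover wins exactly when some move hands the opponent an L position.
n=0: no move → L
n=1: no move → L
n=2: no move → L
n=3: no move → L
n=4: no move → L
n=5: →0(L), so W
n=6: →1(L), so W
n=7: →2(L), so W
n=8: →3(L), so W
n=9: →4(L), so W
n=10: →4(L), so W
n=11: →4(L), so W
n=12: →4(L), so W
n=13: →8(W), 7(W), 6(W), 5(W) — all W, so L
n=14: →9(W), 8(W), 7(W), 6(W) — all W, so L
n=15: →10(W), 9(W), 8(W), 7(W) — all W, so L
n=16: →11(W), 10(W), 9(W), 8(W) — all W, so L
n=17: →12(W), 11(W), 10(W), 9(W) — all W, so L
n=18: →13(L), so W
n=19: →14(L), so W
n=20: →15(L), so W
n=21: →16(L), so W
n=22: →17(L), so W
n=23: →17(L), so W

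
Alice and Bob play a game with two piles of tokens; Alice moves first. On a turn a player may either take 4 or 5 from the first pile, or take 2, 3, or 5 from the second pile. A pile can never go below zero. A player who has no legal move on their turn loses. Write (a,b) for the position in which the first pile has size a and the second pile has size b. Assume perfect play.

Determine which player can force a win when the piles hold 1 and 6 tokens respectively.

Alice wins.

Classify positions by backward induction: terminal positions (no move available) are L. From any other position, the mover wins iff some move reaches an L.
No move ever increases a pile, so every position that can arise here has a ≤ 1 and b ≤ 6; it is enough to label the cells with 0 ≤ a ≤ 1 and 0 ≤ b ≤ 6.
Every move lowers a or b (never raises either), so fill the grid row by row in increasing a, and left to right within a row: each cell's successors are then already labelled.
      b=0  b=1  b=2  b=3  b=4  b=5  b=6
a=0:    L    L    W    W    W    W    W
a=1:    L    L    W    W    W    W    W
Cells with no legal move (terminal, hence L): (0,0), (0,1), (1,0), (1,1).
Every other cell has at least one move into one of the L cells above, so it is W.
The starting position (1,6) is W: Alice should move to (1,1), handing over an L position.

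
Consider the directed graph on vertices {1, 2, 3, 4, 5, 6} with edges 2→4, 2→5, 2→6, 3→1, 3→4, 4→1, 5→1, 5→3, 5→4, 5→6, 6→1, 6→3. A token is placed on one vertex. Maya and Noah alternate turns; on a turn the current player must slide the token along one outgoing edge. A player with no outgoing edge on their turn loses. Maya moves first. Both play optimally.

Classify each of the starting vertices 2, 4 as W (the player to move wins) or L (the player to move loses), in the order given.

2: L, 4: W

Build the W/L table. Terminal = L. A non-terminal position is W if it has a move to some L; otherwise it is L.
Every edge goes from a vertex to one that appears earlier in the order 1, 4, 3, 6, 5, 2, so processing vertices in that order labels each vertex after all of its successors.
1: no outgoing edge → L
4: reaches L-position 1 → W
3: reaches L-position 1 → W
6: reaches L-position 1 → W
5: reaches L-position 1 → W
2: only reaches 5(W), 6(W), 4(W), all W → L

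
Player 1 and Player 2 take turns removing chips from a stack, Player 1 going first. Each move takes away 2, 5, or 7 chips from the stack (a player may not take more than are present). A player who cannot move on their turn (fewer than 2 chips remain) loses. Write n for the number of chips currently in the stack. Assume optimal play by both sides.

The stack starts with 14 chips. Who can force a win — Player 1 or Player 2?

Positions with no move are L. A position that does have a move is losing for the player to move precisely when every available move leads to a winning position for the opponent. Fill in the labels:
n=0: no move → L
n=1: no move → L
n=2: →0(L), so W
n=3: →1(L), so W
n=4: →2(W) only, which is W, so L
n=5: →0(L), so W
n=6: →4(L), so W
n=7: →0(L), so W
n=8: →1(L), so W
n=9: →4(L), so W
n=10: →8(W), 5(W), 3(W) — all W, so L
n=11: →4(L), so W
n=12: →10(L), so W
n=13: →11(W), 8(W), 6(W) — all W, so L
n=14: →12(W), 9(W), 7(W) — all W, so L
The starting position 14 is L: whatever Player 1 does, the opponent receives a W position.

Player 2 wins.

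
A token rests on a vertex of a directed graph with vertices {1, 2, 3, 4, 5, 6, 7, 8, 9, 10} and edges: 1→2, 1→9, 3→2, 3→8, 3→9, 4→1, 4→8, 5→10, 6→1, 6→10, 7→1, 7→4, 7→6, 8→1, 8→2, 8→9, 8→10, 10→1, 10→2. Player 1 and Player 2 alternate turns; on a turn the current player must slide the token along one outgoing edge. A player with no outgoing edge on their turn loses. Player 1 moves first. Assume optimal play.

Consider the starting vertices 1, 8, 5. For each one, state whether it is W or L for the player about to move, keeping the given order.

1: W, 8: W, 5: L

Work bottom-up. With no move the player to move loses. Otherwise the position is W if at least one move leads to an L position for the opponent, and L if every move leads to a W.
Every edge goes from a vertex to one that appears earlier in the order 2, 9, 1, 10, 8, 3, 6, 4, 7, 5, so processing vertices in that order labels each vertex after all of its successors.
2: no outgoing edge → L
9: no outgoing edge → L
1: →9(L), so W
10: →2(L), so W
8: →9(L), so W
3: →9(L), so W
6: →10(W), 1(W) — all W, so L
4: →8(W), 1(W) — all W, so L
7: →4(L), so W
5: →10(W) only, which is W, so L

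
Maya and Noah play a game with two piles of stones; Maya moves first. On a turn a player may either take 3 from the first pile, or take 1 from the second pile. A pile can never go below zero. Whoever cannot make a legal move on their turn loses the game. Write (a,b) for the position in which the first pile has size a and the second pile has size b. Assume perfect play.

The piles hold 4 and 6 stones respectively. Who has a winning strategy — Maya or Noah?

Maya wins.

Classify positions by backward induction: terminal positions (no move available) are L. From any other position, the mover wins iff some move reaches an L.
No move ever increases a pile, so every position that can arise here has a ≤ 4 and b ≤ 6; it is enough to label the cells with 0 ≤ a ≤ 4 and 0 ≤ b ≤ 6.
Every move lowers a or b (never raises either), so fill the grid row by row in increasing a, and left to right within a row: each cell's successors are then already labelled.
      b=0  b=1  b=2  b=3  b=4  b=5  b=6
a=0:    L    W    L    W    L    W    L
a=1:    L    W    L    W    L    W    L
a=2:    L    W    L    W    L    W    L
a=3:    W    L    W    L    W    L    W
a=4:    W    L    W    L    W    L    W
Cells with no legal move (terminal, hence L): (0,0), (1,0), (2,0).
The remaining L cells, each justified by listing all of its moves:
(0,2): only reaches (0,1)(W), which is W → L
(0,4): only reaches (0,3)(W), which is W → L
(0,6): only reaches (0,5)(W), which is W → L
(1,2): only reaches (1,1)(W), which is W → L
(1,4): only reaches (1,3)(W), which is W → L
(1,6): only reaches (1,5)(W), which is W → L
(2,2): only reaches (2,1)(W), which is W → L
(2,4): only reaches (2,3)(W), which is W → L
(2,6): only reaches (2,5)(W), which is W → L
(3,1): only reaches (0,1)(W), (3,0)(W), all W → L
(3,3): only reaches (0,3)(W), (3,2)(W), all W → L
(3,5): only reaches (0,5)(W), (3,4)(W), all W → L
(4,1): only reaches (1,1)(W), (4,0)(W), all W → L
(4,3): only reaches (1,3)(W), (4,2)(W), all W → L
(4,5): only reaches (1,5)(W), (4,4)(W), all W → L
Every other cell has at least one move into one of the L cells above, so it is W.
From (4,6) Maya can move to (1,6), reaching an L position.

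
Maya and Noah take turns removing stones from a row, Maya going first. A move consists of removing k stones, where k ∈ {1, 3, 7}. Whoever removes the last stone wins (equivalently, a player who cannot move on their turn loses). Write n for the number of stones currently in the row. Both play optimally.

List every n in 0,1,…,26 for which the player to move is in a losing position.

Use the standard recursion: the mover loses at a terminal position; elsewhere, the mover wins exactly when some move hands the opponent an L position.
n=0: no move → L
n=1: reaches L-position 0 → W
n=2: only reaches 1(W), which is W → L
n=3: reaches L-position 2 → W
n=4: only reaches 3(W), 1(W), all W → L
n=5: reaches L-position 4 → W
n=6: only reaches 5(W), 3(W), all W → L
n=7: reaches L-position 6 → W
n=8: only reaches 7(W), 5(W), 1(W), all W → L
n=9: reaches L-position 8 → W
n=10: only reaches 9(W), 7(W), 3(W), all W → L
n=11: reaches L-position 10 → W
n=12: only reaches 11(W), 9(W), 5(W), all W → L
n=13: reaches L-position 12 → W
n=14: only reaches 13(W), 11(W), 7(W), all W → L
n=15: reaches L-position 14 → W
n=16: only reaches 15(W), 13(W), 9(W), all W → L
n=17: reaches L-position 16 → W
n=18: only reaches 17(W), 15(W), 11(W), all W → L
n=19: reaches L-position 18 → W
n=20: only reaches 19(W), 17(W), 13(W), all W → L
n=21: reaches L-position 20 → W
n=22: only reaches 21(W), 19(W), 15(W), all W → L
n=23: reaches L-position 22 → W
n=24: only reaches 23(W), 21(W), 17(W), all W → L
n=25: reaches L-position 24 → W
n=26: only reaches 25(W), 23(W), 19(W), all W → L
The losing starting values of n are exactly the entries labelled L in this table (14 of them).

0, 2, 4, 6, 8, 10, 12, 14, 16, 18, 20, 22, 24, 26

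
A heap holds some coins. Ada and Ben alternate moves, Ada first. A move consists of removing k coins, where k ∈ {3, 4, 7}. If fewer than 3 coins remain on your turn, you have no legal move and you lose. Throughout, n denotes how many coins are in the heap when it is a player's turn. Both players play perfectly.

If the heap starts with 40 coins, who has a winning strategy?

Ben wins.

Positions with no move are L. A position that does have a move is losing for the player to move precisely when every available move leads to a winning position for the opponent. Fill in the labels:
n=0: no move → L
n=1: no move → L
n=2: no move → L
n=3: reaches L-position 0 → W
n=4: reaches L-position 1 → W
n=5: reaches L-position 2 → W
n=6: reaches L-position 2 → W
n=7: reaches L-position 0 → W
n=8: reaches L-position 1 → W
n=9: reaches L-position 2 → W
n=10: only reaches 7(W), 6(W), 3(W), all W → L
n=11: only reaches 8(W), 7(W), 4(W), all W → L
n=12: only reaches 9(W), 8(W), 5(W), all W → L
n=13: reaches L-position 10 → W
n=14: reaches L-position 11 → W
n=15: reaches L-position 12 → W
n=16: reaches L-position 12 → W
n=17: reaches L-position 10 → W
n=18: reaches L-position 11 → W
n=19: reaches L-position 12 → W
n=20: only reaches 17(W), 16(W), 13(W), all W → L
n=21: only reaches 18(W), 17(W), 14(W), all W → L
n=22: only reaches 19(W), 18(W), 15(W), all W → L
n=23: reaches L-position 20 → W
n=24: reaches L-position 21 → W
n=25: reaches L-position 22 → W
n=26: reaches L-position 22 → W
n=27: reaches L-position 20 → W
n=28: reaches L-position 21 → W
n=29: reaches L-position 22 → W
n=30: only reaches 27(W), 26(W), 23(W), all W → L
n=31: only reaches 28(W), 27(W), 24(W), all W → L
n=32: only reaches 29(W), 28(W), 25(W), all W → L
n=33: reaches L-position 30 → W
n=34: reaches L-position 31 → W
n=35: reaches L-position 32 → W
n=36: reaches L-position 32 → W
n=37: reaches L-position 30 → W
n=38: reaches L-position 31 → W
n=39: reaches L-position 32 → W
n=40: only reaches 37(W), 36(W), 33(W), all W → L
Every move from 40 reaches a W position, so the mover loses.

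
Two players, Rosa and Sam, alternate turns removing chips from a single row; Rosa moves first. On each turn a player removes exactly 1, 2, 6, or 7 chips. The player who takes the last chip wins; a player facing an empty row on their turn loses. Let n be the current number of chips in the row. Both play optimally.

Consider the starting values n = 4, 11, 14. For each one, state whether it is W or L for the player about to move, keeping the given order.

Positions with no move are L. A position that does have a move is losing for the player to move precisely when every available move leads to a winning position for the opponent. Fill in the labels:
n=0: no move → L
n=1: reaches L-position 0 → W
n=2: reaches L-position 0 → W
n=3: only reaches 2(W), 1(W), all W → L
n=4: reaches L-position 3 → W
n=5: reaches L-position 3 → W
n=6: reaches L-position 0 → W
n=7: reaches L-position 0 → W
n=8: only reaches 7(W), 6(W), 2(W), 1(W), all W → L
n=9: reaches L-position 8 → W
n=10: reaches L-position 8 → W
n=11: only reaches 10(W), 9(W), 5(W), 4(W), all W → L
n=12: reaches L-position 11 → W
n=13: reaches L-position 11 → W
n=14: reaches L-position 8 → W

4: W, 11: L, 14: W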